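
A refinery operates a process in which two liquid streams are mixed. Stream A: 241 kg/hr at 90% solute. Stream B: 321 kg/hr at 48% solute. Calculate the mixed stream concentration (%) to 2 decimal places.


Mass balance on solute: F1*x1 + F2*x2 = F3*x3
F3 = F1 + F2 = 241 + 321 = 562 kg/hr
x3 = (F1*x1 + F2*x2)/F3
x3 = (241*0.9 + 321*0.48) / 562
x3 = 66.01%


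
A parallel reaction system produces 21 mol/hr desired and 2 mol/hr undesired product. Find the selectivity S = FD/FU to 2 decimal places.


S = desired product rate / undesired product rate
S = 21 / 2
S = 10.50


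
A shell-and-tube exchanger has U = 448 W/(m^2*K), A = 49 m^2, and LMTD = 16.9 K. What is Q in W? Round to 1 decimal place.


Q = U * A * LMTD
Q = 448 * 49 * 16.9
Q = 370988.8 W


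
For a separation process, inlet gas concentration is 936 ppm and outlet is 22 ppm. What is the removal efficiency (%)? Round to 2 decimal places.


Efficiency = (G_in - G_out) / G_in * 100%
Efficiency = (936 - 22) / 936 * 100
Efficiency = 914 / 936 * 100
Efficiency = 97.65%


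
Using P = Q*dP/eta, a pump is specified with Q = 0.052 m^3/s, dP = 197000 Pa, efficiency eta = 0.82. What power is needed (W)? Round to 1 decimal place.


P = Q * dP / eta
P = 0.052 * 197000 / 0.82
P = 10244.0 / 0.82
P = 12492.7 W


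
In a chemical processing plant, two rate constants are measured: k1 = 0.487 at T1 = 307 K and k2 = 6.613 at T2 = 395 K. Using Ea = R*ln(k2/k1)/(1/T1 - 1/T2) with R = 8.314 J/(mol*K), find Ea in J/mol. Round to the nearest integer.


Ea = R * ln(k2/k1) / (1/T1 - 1/T2)
ln(k2/k1) = ln(6.613/0.487) = 2.6085286
1/T1 - 1/T2 = 1/307 - 1/395 = 0.000725683421
Ea = 8.314 * 2.6085286 / 0.000725683421
Ea = 29885 J/mol


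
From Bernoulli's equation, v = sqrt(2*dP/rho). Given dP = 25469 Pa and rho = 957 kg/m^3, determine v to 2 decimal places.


v = sqrt(2*dP/rho)
v = sqrt(2*25469/957)
v = sqrt(53.22675)
v = 7.30 m/s


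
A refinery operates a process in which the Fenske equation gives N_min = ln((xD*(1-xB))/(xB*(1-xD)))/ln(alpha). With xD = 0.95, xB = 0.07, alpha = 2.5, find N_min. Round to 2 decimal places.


N_min = ln((xD*(1-xB))/(xB*(1-xD))) / ln(alpha)
Numerator inside ln: 0.8835 / 0.0035 = 252.428571
ln(252.428571) = 5.531128
ln(alpha) = ln(2.5) = 0.916291
N_min = 5.531128 / 0.916291 = 6.04


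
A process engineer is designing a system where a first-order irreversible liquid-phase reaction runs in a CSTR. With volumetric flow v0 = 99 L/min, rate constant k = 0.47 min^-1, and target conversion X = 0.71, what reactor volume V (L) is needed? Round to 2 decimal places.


V = v0 * X / (k * (1 - X))
V = 99 * 0.71 / (0.47 * (1 - 0.71))
V = 70.29 / (0.47 * 0.29)
V = 70.29 / 0.1363
V = 515.70 L


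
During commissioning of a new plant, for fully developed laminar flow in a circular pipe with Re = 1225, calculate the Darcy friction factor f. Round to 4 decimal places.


f = 64 / Re
f = 64 / 1225
f = 0.0522


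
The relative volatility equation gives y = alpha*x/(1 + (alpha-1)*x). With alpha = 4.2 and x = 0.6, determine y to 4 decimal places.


y = alpha*x / (1 + (alpha-1)*x)
y = 4.2*0.6 / (1 + (4.2-1)*0.6)
y = 2.52 / (1 + 1.92)
y = 2.52 / 2.92
y = 0.8630


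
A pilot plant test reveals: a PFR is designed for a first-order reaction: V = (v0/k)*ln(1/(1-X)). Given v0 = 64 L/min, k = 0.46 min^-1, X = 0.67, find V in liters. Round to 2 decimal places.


V = (v0/k) * ln(1/(1-X))
V = (64/0.46) * ln(1/(1-0.67))
V = 139.130435 * ln(3.030303)
V = 139.130435 * 1.108663
V = 154.25 L


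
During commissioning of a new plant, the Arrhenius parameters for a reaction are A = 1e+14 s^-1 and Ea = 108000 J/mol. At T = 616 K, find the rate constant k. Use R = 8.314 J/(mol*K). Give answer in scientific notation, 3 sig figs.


k = A * exp(-Ea/(R*T))
k = 1e+14 * exp(-108000 / (8.314 * 616))
k = 1e+14 * exp(-21.087885)
k = 6.94e+04


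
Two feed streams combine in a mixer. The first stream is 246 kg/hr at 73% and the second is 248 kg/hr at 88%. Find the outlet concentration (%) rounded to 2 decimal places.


Mass balance on solute: F1*x1 + F2*x2 = F3*x3
F3 = F1 + F2 = 246 + 248 = 494 kg/hr
x3 = (F1*x1 + F2*x2)/F3
x3 = (246*0.73 + 248*0.88) / 494
x3 = 80.53%


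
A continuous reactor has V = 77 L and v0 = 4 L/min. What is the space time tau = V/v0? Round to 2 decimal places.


tau = V / v0
tau = 77 / 4
tau = 19.25 min


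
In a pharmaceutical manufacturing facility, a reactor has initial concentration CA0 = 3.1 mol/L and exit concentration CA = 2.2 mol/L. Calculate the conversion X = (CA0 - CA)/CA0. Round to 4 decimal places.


X = (CA0 - CA) / CA0
X = (3.1 - 2.2) / 3.1
X = 0.9 / 3.1
X = 0.2903


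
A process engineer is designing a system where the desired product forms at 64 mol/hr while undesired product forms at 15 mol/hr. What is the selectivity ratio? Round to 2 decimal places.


S = desired product rate / undesired product rate
S = 64 / 15
S = 4.27


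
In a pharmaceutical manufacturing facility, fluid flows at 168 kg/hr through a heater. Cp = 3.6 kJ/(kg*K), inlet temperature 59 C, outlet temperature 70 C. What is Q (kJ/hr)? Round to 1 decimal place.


Q = m_dot * Cp * (T2 - T1)
Q = 168 * 3.6 * (70 - 59)
Q = 168 * 3.6 * 11
Q = 6652.8 kJ/hr


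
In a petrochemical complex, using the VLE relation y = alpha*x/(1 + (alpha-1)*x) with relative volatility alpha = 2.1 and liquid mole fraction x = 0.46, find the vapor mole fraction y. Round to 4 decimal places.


y = alpha*x / (1 + (alpha-1)*x)
y = 2.1*0.46 / (1 + (2.1-1)*0.46)
y = 0.966 / (1 + 0.506)
y = 0.966 / 1.506
y = 0.6414


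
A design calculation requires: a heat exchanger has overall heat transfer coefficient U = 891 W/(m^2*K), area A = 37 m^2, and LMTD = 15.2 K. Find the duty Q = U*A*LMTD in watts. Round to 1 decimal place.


Q = U * A * LMTD
Q = 891 * 37 * 15.2
Q = 501098.4 W


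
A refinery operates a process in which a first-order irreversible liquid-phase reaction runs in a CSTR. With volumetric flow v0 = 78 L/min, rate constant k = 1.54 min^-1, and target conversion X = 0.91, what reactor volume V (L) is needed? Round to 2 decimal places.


V = v0 * X / (k * (1 - X))
V = 78 * 0.91 / (1.54 * (1 - 0.91))
V = 70.98 / (1.54 * 0.09)
V = 70.98 / 0.1386
V = 512.12 L


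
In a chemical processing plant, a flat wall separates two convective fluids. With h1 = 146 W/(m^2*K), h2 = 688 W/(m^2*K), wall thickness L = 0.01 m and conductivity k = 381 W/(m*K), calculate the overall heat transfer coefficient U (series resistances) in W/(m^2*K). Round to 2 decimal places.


1/U = 1/h1 + L/k + 1/h2
1/U = 1/146 + 0.01/381 + 1/688
1/U = 0.0068493151 + 2.62467e-05 + 0.0014534884
1/U = 0.0083290502
U = 120.06 W/(m^2*K)


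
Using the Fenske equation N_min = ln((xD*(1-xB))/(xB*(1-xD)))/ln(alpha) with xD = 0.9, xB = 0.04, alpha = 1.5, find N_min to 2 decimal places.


N_min = ln((xD*(1-xB))/(xB*(1-xD))) / ln(alpha)
Numerator inside ln: 0.864 / 0.004 = 216.0
ln(216.0) = 5.375278
ln(alpha) = ln(1.5) = 0.405465
N_min = 5.375278 / 0.405465 = 13.26


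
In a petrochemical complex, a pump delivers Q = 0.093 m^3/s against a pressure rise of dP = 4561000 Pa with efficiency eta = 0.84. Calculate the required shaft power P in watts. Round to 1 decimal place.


P = Q * dP / eta
P = 0.093 * 4561000 / 0.84
P = 424173.0 / 0.84
P = 504967.9 W


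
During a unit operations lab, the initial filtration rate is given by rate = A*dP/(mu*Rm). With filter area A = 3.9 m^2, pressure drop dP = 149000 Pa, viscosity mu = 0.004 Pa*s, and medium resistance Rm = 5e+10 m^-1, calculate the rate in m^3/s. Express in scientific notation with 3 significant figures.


rate = A * dP / (mu * Rm)
rate = 3.9 * 149000 / (0.004 * 5e+10)
rate = 581100.0 / 2.000e+08
rate = 2.91e-03 m^3/s


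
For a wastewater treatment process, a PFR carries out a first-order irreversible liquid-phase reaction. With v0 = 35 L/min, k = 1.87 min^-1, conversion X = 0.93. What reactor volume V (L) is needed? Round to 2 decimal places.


V = (v0/k) * ln(1/(1-X))
V = (35/1.87) * ln(1/(1-0.93))
V = 18.716578 * ln(14.285714)
V = 18.716578 * 2.65926
V = 49.77 L


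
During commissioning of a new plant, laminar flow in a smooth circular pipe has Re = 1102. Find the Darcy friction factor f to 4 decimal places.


f = 64 / Re
f = 64 / 1102
f = 0.0581


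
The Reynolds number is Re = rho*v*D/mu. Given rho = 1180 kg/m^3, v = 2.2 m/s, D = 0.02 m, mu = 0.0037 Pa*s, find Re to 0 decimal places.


Re = rho * v * D / mu
Re = 1180 * 2.2 * 0.02 / 0.0037
Re = 51.92 / 0.0037
Re = 14032


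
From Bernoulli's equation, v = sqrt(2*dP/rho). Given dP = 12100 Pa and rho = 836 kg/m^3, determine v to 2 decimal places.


v = sqrt(2*dP/rho)
v = sqrt(2*12100/836)
v = sqrt(28.947368)
v = 5.38 m/s


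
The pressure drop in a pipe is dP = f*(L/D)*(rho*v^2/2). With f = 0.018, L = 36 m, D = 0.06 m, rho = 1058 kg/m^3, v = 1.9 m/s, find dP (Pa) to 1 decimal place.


dP = f * (L/D) * (rho*v^2/2)
dP = 0.018 * (36/0.06) * (1058*1.9^2/2)
L/D = 600.0
rho*v^2/2 = 1058*3.61/2 = 1909.69
dP = 0.018 * 600.0 * 1909.69
dP = 20624.7 Pa


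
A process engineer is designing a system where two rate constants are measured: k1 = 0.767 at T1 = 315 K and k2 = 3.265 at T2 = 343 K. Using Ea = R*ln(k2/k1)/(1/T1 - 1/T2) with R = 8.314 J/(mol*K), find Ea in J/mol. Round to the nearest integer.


Ea = R * ln(k2/k1) / (1/T1 - 1/T2)
ln(k2/k1) = ln(3.265/0.767) = 1.4485282
1/T1 - 1/T2 = 1/315 - 1/343 = 0.00025915128
Ea = 8.314 * 1.4485282 / 0.00025915128
Ea = 46471 J/mol


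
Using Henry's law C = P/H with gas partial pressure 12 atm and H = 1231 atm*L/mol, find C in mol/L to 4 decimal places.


C = P / H
C = 12 / 1231
C = 0.0097 mol/L


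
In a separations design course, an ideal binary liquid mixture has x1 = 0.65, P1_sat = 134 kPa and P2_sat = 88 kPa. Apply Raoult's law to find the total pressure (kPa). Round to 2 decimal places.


P = x1*P1_sat + x2*P2_sat
x2 = 1 - x1 = 1 - 0.65 = 0.35
P = 0.65*134 + 0.35*88
P = 87.1 + 30.8
P = 117.90 kPa


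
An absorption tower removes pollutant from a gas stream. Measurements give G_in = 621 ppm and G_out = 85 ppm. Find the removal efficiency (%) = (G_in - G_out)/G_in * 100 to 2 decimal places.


Efficiency = (G_in - G_out) / G_in * 100%
Efficiency = (621 - 85) / 621 * 100
Efficiency = 536 / 621 * 100
Efficiency = 86.31%


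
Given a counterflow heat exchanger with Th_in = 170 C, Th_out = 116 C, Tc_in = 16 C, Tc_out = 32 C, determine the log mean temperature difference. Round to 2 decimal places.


dT1 = Th_in - Tc_out = 170 - 32 = 138
dT2 = Th_out - Tc_in = 116 - 16 = 100
LMTD = (dT1 - dT2) / ln(dT1/dT2)
LMTD = (138 - 100) / ln(138/100)
LMTD = 117.98 K


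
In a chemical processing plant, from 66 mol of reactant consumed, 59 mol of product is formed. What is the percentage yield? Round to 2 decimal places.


Yield = (moles product / moles consumed) * 100%
Yield = (59 / 66) * 100
Yield = 0.8939 * 100
Yield = 89.39%


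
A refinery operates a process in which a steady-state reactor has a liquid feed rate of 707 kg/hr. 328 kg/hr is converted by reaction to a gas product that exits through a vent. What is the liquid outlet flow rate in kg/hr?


Steady-state mass balance on the main outlet: F_out = F_in - F_removed
F_out = 707 - 328
F_out = 379 kg/hr


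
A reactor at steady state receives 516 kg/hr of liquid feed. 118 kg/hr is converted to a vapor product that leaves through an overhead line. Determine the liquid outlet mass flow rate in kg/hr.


Steady-state mass balance on the main outlet: F_out = F_in - F_removed
F_out = 516 - 118
F_out = 398 kg/hr


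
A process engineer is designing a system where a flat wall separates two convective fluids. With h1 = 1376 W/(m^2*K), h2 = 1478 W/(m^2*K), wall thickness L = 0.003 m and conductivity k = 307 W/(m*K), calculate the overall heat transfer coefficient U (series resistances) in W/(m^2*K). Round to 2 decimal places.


1/U = 1/h1 + L/k + 1/h2
1/U = 1/1376 + 0.003/307 + 1/1478
1/U = 0.0007267442 + 9.772e-06 + 0.00067659
1/U = 0.0014131062
U = 707.66 W/(m^2*K)


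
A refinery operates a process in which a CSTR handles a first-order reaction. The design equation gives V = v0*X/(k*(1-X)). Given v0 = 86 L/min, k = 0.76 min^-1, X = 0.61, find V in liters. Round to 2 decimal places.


V = v0 * X / (k * (1 - X))
V = 86 * 0.61 / (0.76 * (1 - 0.61))
V = 52.46 / (0.76 * 0.39)
V = 52.46 / 0.2964
V = 176.99 L


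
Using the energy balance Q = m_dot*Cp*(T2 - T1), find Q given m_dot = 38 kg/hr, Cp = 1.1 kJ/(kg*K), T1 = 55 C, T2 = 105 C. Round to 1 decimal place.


Q = m_dot * Cp * (T2 - T1)
Q = 38 * 1.1 * (105 - 55)
Q = 38 * 1.1 * 50
Q = 2090.0 kJ/hr


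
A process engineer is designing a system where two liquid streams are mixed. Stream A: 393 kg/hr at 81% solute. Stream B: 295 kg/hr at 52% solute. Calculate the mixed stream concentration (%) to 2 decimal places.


Mass balance on solute: F1*x1 + F2*x2 = F3*x3
F3 = F1 + F2 = 393 + 295 = 688 kg/hr
x3 = (F1*x1 + F2*x2)/F3
x3 = (393*0.81 + 295*0.52) / 688
x3 = 68.57%


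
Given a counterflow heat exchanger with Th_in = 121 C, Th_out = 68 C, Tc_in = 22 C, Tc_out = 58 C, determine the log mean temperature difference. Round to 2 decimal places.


dT1 = Th_in - Tc_out = 121 - 58 = 63
dT2 = Th_out - Tc_in = 68 - 22 = 46
LMTD = (dT1 - dT2) / ln(dT1/dT2)
LMTD = (63 - 46) / ln(63/46)
LMTD = 54.06 K


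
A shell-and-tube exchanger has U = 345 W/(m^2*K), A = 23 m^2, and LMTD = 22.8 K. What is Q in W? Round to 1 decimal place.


Q = U * A * LMTD
Q = 345 * 23 * 22.8
Q = 180918.0 W


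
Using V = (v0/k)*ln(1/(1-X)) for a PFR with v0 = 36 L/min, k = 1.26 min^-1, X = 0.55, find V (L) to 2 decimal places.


V = (v0/k) * ln(1/(1-X))
V = (36/1.26) * ln(1/(1-0.55))
V = 28.571429 * ln(2.222222)
V = 28.571429 * 0.798508
V = 22.81 L


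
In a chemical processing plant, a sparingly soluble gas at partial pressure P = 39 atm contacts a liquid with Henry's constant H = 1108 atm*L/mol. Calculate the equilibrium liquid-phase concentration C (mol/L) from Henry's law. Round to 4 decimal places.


C = P / H
C = 39 / 1108
C = 0.0352 mol/L


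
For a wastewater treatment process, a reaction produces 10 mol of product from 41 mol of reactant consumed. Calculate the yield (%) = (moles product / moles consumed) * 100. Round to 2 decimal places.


Yield = (moles product / moles consumed) * 100%
Yield = (10 / 41) * 100
Yield = 0.2439 * 100
Yield = 24.39%


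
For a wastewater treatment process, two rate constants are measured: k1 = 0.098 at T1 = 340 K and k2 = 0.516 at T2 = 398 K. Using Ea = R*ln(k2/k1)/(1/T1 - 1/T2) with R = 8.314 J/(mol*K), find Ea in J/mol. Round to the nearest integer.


Ea = R * ln(k2/k1) / (1/T1 - 1/T2)
ln(k2/k1) = ln(0.516/0.098) = 1.6611393
1/T1 - 1/T2 = 1/340 - 1/398 = 0.000428613657
Ea = 8.314 * 1.6611393 / 0.000428613657
Ea = 32222 J/mol


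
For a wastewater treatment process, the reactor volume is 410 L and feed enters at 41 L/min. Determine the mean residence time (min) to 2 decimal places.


tau = V / v0
tau = 410 / 41
tau = 10.00 min


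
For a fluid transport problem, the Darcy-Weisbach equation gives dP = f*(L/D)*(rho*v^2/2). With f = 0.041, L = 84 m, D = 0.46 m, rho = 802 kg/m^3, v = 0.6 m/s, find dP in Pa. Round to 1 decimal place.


dP = f * (L/D) * (rho*v^2/2)
dP = 0.041 * (84/0.46) * (802*0.6^2/2)
L/D = 182.60869565
rho*v^2/2 = 802*0.36/2 = 144.36
dP = 0.041 * 182.60869565 * 144.36
dP = 1080.8 Pa


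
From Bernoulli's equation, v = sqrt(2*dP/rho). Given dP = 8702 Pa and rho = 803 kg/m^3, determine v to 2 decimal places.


v = sqrt(2*dP/rho)
v = sqrt(2*8702/803)
v = sqrt(21.673724)
v = 4.66 m/s


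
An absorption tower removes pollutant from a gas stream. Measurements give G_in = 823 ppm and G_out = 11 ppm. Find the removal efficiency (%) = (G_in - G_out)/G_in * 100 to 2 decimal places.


Efficiency = (G_in - G_out) / G_in * 100%
Efficiency = (823 - 11) / 823 * 100
Efficiency = 812 / 823 * 100
Efficiency = 98.66%


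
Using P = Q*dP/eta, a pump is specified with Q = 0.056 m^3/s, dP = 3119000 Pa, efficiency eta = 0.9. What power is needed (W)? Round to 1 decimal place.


P = Q * dP / eta
P = 0.056 * 3119000 / 0.9
P = 174664.0 / 0.9
P = 194071.1 W


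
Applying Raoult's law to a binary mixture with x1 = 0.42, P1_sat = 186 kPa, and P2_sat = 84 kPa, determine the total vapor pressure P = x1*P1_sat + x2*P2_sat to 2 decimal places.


P = x1*P1_sat + x2*P2_sat
x2 = 1 - x1 = 1 - 0.42 = 0.58
P = 0.42*186 + 0.58*84
P = 78.12 + 48.72
P = 126.84 kPa


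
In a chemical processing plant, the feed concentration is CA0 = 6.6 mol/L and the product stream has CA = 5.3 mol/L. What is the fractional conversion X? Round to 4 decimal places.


X = (CA0 - CA) / CA0
X = (6.6 - 5.3) / 6.6
X = 1.3 / 6.6
X = 0.1970


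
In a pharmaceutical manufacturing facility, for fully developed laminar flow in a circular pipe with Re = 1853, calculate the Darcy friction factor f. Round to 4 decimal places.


f = 64 / Re
f = 64 / 1853
f = 0.0345


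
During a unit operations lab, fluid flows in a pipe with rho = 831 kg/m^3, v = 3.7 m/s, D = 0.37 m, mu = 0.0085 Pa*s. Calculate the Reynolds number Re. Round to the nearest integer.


Re = rho * v * D / mu
Re = 831 * 3.7 * 0.37 / 0.0085
Re = 1137.639 / 0.0085
Re = 133840


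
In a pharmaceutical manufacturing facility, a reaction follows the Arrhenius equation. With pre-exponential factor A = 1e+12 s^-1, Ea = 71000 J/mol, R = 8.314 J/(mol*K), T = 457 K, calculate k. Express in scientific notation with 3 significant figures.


k = A * exp(-Ea/(R*T))
k = 1e+12 * exp(-71000 / (8.314 * 457))
k = 1e+12 * exp(-18.686679)
k = 7.66e+03


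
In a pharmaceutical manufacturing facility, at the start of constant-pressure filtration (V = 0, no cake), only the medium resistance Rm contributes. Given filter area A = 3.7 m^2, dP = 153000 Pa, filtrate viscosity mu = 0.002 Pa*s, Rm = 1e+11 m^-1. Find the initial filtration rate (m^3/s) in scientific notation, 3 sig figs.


rate = A * dP / (mu * Rm)
rate = 3.7 * 153000 / (0.002 * 1e+11)
rate = 566100.0 / 2.000e+08
rate = 2.83e-03 m^3/s


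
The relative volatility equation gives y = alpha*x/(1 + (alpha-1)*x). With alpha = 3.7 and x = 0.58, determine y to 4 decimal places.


y = alpha*x / (1 + (alpha-1)*x)
y = 3.7*0.58 / (1 + (3.7-1)*0.58)
y = 2.146 / (1 + 1.566)
y = 2.146 / 2.566
y = 0.8363


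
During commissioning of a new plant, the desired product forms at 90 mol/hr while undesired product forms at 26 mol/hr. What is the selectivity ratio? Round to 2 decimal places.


S = desired product rate / undesired product rate
S = 90 / 26
S = 3.46


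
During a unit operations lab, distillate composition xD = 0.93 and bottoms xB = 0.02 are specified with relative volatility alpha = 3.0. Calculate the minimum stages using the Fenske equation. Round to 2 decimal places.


N_min = ln((xD*(1-xB))/(xB*(1-xD))) / ln(alpha)
Numerator inside ln: 0.9114 / 0.0014 = 651.0
ln(651.0) = 6.47851
ln(alpha) = ln(3.0) = 1.098612
N_min = 6.47851 / 1.098612 = 5.90


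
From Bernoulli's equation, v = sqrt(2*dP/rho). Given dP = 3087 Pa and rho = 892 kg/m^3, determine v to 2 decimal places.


v = sqrt(2*dP/rho)
v = sqrt(2*3087/892)
v = sqrt(6.921525)
v = 2.63 m/s


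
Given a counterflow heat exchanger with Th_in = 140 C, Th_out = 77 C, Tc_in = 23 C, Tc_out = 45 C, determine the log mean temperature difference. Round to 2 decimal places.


dT1 = Th_in - Tc_out = 140 - 45 = 95
dT2 = Th_out - Tc_in = 77 - 23 = 54
LMTD = (dT1 - dT2) / ln(dT1/dT2)
LMTD = (95 - 54) / ln(95/54)
LMTD = 72.58 K


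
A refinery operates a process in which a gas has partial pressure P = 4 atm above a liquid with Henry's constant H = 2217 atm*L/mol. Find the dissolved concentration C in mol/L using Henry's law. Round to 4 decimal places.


C = P / H
C = 4 / 2217
C = 0.0018 mol/L


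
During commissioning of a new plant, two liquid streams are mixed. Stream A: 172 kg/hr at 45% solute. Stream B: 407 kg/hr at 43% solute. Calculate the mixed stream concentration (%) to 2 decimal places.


Mass balance on solute: F1*x1 + F2*x2 = F3*x3
F3 = F1 + F2 = 172 + 407 = 579 kg/hr
x3 = (F1*x1 + F2*x2)/F3
x3 = (172*0.45 + 407*0.43) / 579
x3 = 43.59%


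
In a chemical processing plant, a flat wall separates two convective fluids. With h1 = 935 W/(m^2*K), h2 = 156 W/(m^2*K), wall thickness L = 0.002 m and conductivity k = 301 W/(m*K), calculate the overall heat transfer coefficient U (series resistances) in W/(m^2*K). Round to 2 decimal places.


1/U = 1/h1 + L/k + 1/h2
1/U = 1/935 + 0.002/301 + 1/156
1/U = 0.0010695187 + 6.6445e-06 + 0.0064102564
1/U = 0.0074864196
U = 133.58 W/(m^2*K)


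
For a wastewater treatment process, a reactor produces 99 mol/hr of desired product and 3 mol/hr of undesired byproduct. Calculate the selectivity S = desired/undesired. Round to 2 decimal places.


S = desired product rate / undesired product rate
S = 99 / 3
S = 33.00


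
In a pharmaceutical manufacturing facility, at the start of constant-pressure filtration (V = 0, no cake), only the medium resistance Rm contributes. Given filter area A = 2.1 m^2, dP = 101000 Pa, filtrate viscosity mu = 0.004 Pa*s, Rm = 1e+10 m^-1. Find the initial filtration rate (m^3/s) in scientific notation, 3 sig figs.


rate = A * dP / (mu * Rm)
rate = 2.1 * 101000 / (0.004 * 1e+10)
rate = 212100.0 / 4.000e+07
rate = 5.30e-03 m^3/s


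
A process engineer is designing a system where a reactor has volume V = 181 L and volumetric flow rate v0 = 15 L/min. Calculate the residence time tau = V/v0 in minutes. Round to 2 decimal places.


tau = V / v0
tau = 181 / 15
tau = 12.07 min


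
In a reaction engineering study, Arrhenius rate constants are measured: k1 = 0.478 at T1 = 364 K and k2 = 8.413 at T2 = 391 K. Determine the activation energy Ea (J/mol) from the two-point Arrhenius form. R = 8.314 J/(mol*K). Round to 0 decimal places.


Ea = R * ln(k2/k1) / (1/T1 - 1/T2)
ln(k2/k1) = ln(8.413/0.478) = 2.8679227
1/T1 - 1/T2 = 1/364 - 1/391 = 0.00018970799
Ea = 8.314 * 2.8679227 / 0.00018970799
Ea = 125687 J/mol


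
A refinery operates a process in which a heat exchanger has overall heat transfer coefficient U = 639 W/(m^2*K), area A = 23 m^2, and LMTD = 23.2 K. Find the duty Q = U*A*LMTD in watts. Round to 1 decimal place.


Q = U * A * LMTD
Q = 639 * 23 * 23.2
Q = 340970.4 W


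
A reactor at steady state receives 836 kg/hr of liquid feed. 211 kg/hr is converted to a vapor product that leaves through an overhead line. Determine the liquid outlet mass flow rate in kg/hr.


Steady-state mass balance on the main outlet: F_out = F_in - F_removed
F_out = 836 - 211
F_out = 625 kg/hr


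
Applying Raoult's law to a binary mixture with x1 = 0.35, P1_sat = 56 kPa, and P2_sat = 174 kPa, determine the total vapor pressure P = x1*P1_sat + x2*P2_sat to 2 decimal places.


P = x1*P1_sat + x2*P2_sat
x2 = 1 - x1 = 1 - 0.35 = 0.65
P = 0.35*56 + 0.65*174
P = 19.6 + 113.1
P = 132.70 kPa


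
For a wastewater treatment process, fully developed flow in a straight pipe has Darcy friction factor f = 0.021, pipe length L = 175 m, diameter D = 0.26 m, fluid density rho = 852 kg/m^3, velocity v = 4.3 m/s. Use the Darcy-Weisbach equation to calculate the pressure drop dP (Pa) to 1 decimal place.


dP = f * (L/D) * (rho*v^2/2)
dP = 0.021 * (175/0.26) * (852*4.3^2/2)
L/D = 673.07692308
rho*v^2/2 = 852*18.49/2 = 7876.74
dP = 0.021 * 673.07692308 * 7876.74
dP = 111334.7 Pa


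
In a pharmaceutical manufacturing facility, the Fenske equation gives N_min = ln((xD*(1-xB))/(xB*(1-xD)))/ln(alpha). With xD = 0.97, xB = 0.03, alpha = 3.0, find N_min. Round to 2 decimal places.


N_min = ln((xD*(1-xB))/(xB*(1-xD))) / ln(alpha)
Numerator inside ln: 0.9409 / 0.0009 = 1045.444444
ln(1045.444444) = 6.952197
ln(alpha) = ln(3.0) = 1.098612
N_min = 6.952197 / 1.098612 = 6.33


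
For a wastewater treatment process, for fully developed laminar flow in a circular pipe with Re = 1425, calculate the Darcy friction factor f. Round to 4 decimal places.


f = 64 / Re
f = 64 / 1425
f = 0.0449


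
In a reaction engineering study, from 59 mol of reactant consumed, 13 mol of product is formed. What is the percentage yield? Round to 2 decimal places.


Yield = (moles product / moles consumed) * 100%
Yield = (13 / 59) * 100
Yield = 0.2203 * 100
Yield = 22.03%


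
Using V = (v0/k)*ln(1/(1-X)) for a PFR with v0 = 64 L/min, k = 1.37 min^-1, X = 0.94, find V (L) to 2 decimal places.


V = (v0/k) * ln(1/(1-X))
V = (64/1.37) * ln(1/(1-0.94))
V = 46.715328 * ln(16.666667)
V = 46.715328 * 2.813411
V = 131.43 L


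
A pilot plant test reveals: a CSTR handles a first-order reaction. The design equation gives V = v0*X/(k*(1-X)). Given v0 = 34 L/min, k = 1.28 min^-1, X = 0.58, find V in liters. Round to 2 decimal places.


V = v0 * X / (k * (1 - X))
V = 34 * 0.58 / (1.28 * (1 - 0.58))
V = 19.72 / (1.28 * 0.42)
V = 19.72 / 0.5376
V = 36.68 L


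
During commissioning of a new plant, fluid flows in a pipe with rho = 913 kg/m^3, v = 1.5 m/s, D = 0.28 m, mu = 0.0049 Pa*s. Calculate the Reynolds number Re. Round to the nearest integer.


Re = rho * v * D / mu
Re = 913 * 1.5 * 0.28 / 0.0049
Re = 383.46 / 0.0049
Re = 78257


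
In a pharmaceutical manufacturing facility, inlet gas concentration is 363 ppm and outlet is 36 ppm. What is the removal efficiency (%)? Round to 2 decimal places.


Efficiency = (G_in - G_out) / G_in * 100%
Efficiency = (363 - 36) / 363 * 100
Efficiency = 327 / 363 * 100
Efficiency = 90.08%


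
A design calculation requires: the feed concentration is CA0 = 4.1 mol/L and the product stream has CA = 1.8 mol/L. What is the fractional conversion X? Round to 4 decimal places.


X = (CA0 - CA) / CA0
X = (4.1 - 1.8) / 4.1
X = 2.3 / 4.1
X = 0.5610


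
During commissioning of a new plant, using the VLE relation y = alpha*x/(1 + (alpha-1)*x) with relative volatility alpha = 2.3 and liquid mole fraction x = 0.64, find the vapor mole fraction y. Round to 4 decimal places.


y = alpha*x / (1 + (alpha-1)*x)
y = 2.3*0.64 / (1 + (2.3-1)*0.64)
y = 1.472 / (1 + 0.832)
y = 1.472 / 1.832
y = 0.8035


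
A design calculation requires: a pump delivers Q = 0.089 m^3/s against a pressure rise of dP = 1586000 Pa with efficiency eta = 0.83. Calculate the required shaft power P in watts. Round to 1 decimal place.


P = Q * dP / eta
P = 0.089 * 1586000 / 0.83
P = 141154.0 / 0.83
P = 170065.1 W


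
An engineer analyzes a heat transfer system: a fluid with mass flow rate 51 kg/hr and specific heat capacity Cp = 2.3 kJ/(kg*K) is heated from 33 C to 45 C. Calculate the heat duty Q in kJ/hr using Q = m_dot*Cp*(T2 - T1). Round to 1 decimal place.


Q = m_dot * Cp * (T2 - T1)
Q = 51 * 2.3 * (45 - 33)
Q = 51 * 2.3 * 12
Q = 1407.6 kJ/hr


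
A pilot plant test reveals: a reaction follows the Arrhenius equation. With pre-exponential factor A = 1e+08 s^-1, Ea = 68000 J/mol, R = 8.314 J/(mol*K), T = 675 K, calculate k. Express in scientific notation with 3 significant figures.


k = A * exp(-Ea/(R*T))
k = 1e+08 * exp(-68000 / (8.314 * 675))
k = 1e+08 * exp(-12.117)
k = 5.47e+02


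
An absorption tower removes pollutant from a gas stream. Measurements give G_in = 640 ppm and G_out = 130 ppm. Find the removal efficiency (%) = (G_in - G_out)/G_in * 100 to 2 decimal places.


Efficiency = (G_in - G_out) / G_in * 100%
Efficiency = (640 - 130) / 640 * 100
Efficiency = 510 / 640 * 100
Efficiency = 79.69%


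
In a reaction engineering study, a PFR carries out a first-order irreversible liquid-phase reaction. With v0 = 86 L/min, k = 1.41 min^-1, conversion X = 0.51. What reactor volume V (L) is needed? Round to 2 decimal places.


V = (v0/k) * ln(1/(1-X))
V = (86/1.41) * ln(1/(1-0.51))
V = 60.992908 * ln(2.040816)
V = 60.992908 * 0.71335
V = 43.51 L


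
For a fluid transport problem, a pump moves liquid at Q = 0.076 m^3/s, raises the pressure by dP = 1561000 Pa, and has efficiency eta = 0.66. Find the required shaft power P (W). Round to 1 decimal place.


P = Q * dP / eta
P = 0.076 * 1561000 / 0.66
P = 118636.0 / 0.66
P = 179751.5 W


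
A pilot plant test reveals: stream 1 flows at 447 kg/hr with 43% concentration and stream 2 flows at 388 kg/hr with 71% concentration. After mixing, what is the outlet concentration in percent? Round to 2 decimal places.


Mass balance on solute: F1*x1 + F2*x2 = F3*x3
F3 = F1 + F2 = 447 + 388 = 835 kg/hr
x3 = (F1*x1 + F2*x2)/F3
x3 = (447*0.43 + 388*0.71) / 835
x3 = 56.01%


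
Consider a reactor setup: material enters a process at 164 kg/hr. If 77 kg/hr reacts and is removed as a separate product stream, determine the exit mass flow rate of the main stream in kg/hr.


Steady-state mass balance on the main outlet: F_out = F_in - F_removed
F_out = 164 - 77
F_out = 87 kg/hr


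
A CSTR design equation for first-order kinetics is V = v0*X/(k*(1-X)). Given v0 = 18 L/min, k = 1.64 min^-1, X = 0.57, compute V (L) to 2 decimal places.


V = v0 * X / (k * (1 - X))
V = 18 * 0.57 / (1.64 * (1 - 0.57))
V = 10.26 / (1.64 * 0.43)
V = 10.26 / 0.7052
V = 14.55 L


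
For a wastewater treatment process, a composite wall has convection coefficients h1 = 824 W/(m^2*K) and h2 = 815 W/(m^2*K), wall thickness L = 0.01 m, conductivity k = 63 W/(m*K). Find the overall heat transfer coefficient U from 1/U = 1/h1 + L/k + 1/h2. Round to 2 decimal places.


1/U = 1/h1 + L/k + 1/h2
1/U = 1/824 + 0.01/63 + 1/815
1/U = 0.0012135922 + 0.0001587302 + 0.0012269939
1/U = 0.0025993163
U = 384.72 W/(m^2*K)


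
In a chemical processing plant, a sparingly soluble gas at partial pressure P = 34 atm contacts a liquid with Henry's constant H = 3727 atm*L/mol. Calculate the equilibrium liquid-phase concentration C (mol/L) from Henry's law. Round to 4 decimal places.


C = P / H
C = 34 / 3727
C = 0.0091 mol/L


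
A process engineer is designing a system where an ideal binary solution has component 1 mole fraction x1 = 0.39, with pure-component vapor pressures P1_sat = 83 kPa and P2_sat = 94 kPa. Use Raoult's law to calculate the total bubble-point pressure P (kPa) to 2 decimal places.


P = x1*P1_sat + x2*P2_sat
x2 = 1 - x1 = 1 - 0.39 = 0.61
P = 0.39*83 + 0.61*94
P = 32.37 + 57.34
P = 89.71 kPa


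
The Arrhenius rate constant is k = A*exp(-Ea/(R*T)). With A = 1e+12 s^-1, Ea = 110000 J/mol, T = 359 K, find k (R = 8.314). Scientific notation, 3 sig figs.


k = A * exp(-Ea/(R*T))
k = 1e+12 * exp(-110000 / (8.314 * 359))
k = 1e+12 * exp(-36.854304)
k = 9.87e-05


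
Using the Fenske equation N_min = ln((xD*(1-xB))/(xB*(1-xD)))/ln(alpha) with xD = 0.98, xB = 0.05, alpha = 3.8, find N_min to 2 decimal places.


N_min = ln((xD*(1-xB))/(xB*(1-xD))) / ln(alpha)
Numerator inside ln: 0.931 / 0.001 = 931.0
ln(931.0) = 6.836259
ln(alpha) = ln(3.8) = 1.335001
N_min = 6.836259 / 1.335001 = 5.12


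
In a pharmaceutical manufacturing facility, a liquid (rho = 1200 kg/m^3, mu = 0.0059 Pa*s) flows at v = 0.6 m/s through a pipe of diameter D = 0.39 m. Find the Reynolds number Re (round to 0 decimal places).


Re = rho * v * D / mu
Re = 1200 * 0.6 * 0.39 / 0.0059
Re = 280.8 / 0.0059
Re = 47593


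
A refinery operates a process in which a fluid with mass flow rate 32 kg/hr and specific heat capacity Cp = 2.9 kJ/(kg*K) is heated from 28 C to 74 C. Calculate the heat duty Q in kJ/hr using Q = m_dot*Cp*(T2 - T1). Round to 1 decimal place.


Q = m_dot * Cp * (T2 - T1)
Q = 32 * 2.9 * (74 - 28)
Q = 32 * 2.9 * 46
Q = 4268.8 kJ/hr


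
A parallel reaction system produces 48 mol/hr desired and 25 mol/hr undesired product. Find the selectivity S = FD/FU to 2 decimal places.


S = desired product rate / undesired product rate
S = 48 / 25
S = 1.92


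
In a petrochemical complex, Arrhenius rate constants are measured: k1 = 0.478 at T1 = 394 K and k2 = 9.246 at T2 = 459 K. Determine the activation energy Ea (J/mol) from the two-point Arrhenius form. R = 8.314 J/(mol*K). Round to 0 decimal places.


Ea = R * ln(k2/k1) / (1/T1 - 1/T2)
ln(k2/k1) = ln(9.246/0.478) = 2.9623356
1/T1 - 1/T2 = 1/394 - 1/459 = 0.000359421829
Ea = 8.314 * 2.9623356 / 0.000359421829
Ea = 68524 J/mol


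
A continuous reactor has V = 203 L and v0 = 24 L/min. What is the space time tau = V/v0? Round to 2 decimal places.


tau = V / v0
tau = 203 / 24
tau = 8.46 min


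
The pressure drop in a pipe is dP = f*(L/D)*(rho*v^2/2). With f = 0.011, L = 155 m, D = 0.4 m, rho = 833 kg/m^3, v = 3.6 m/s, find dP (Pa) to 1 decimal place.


dP = f * (L/D) * (rho*v^2/2)
dP = 0.011 * (155/0.4) * (833*3.6^2/2)
L/D = 387.5
rho*v^2/2 = 833*12.96/2 = 5397.84
dP = 0.011 * 387.5 * 5397.84
dP = 23008.3 Pa


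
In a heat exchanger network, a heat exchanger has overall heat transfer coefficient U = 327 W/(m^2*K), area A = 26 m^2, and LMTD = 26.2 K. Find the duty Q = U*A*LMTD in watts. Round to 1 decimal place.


Q = U * A * LMTD
Q = 327 * 26 * 26.2
Q = 222752.4 W


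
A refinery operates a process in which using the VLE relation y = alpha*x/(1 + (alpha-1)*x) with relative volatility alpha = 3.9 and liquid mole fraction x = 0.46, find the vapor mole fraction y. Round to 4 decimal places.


y = alpha*x / (1 + (alpha-1)*x)
y = 3.9*0.46 / (1 + (3.9-1)*0.46)
y = 1.794 / (1 + 1.334)
y = 1.794 / 2.334
y = 0.7686


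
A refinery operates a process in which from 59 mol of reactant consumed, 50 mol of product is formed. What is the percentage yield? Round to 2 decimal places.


Yield = (moles product / moles consumed) * 100%
Yield = (50 / 59) * 100
Yield = 0.8475 * 100
Yield = 84.75%


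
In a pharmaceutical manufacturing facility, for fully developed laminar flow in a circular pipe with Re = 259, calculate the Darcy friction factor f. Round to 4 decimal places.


f = 64 / Re
f = 64 / 259
f = 0.2471


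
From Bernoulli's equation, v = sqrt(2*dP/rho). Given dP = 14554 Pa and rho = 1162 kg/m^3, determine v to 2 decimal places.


v = sqrt(2*dP/rho)
v = sqrt(2*14554/1162)
v = sqrt(25.049914)
v = 5.00 m/s


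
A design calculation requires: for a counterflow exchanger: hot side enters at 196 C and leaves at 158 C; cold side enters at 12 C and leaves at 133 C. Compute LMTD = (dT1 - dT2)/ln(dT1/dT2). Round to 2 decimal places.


dT1 = Th_in - Tc_out = 196 - 133 = 63
dT2 = Th_out - Tc_in = 158 - 12 = 146
LMTD = (dT1 - dT2) / ln(dT1/dT2)
LMTD = (63 - 146) / ln(63/146)
LMTD = 98.75 K


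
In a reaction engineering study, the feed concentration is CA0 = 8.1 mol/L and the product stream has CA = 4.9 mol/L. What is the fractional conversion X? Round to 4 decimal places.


X = (CA0 - CA) / CA0
X = (8.1 - 4.9) / 8.1
X = 3.2 / 8.1
X = 0.3951


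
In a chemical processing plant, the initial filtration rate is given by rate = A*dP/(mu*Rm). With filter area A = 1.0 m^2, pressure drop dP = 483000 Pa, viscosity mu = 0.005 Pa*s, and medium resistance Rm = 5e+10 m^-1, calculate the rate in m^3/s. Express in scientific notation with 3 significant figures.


rate = A * dP / (mu * Rm)
rate = 1.0 * 483000 / (0.005 * 5e+10)
rate = 483000.0 / 2.500e+08
rate = 1.93e-03 m^3/s


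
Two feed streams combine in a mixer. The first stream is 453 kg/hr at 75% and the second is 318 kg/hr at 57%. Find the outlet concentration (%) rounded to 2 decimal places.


Mass balance on solute: F1*x1 + F2*x2 = F3*x3
F3 = F1 + F2 = 453 + 318 = 771 kg/hr
x3 = (F1*x1 + F2*x2)/F3
x3 = (453*0.75 + 318*0.57) / 771
x3 = 67.58%


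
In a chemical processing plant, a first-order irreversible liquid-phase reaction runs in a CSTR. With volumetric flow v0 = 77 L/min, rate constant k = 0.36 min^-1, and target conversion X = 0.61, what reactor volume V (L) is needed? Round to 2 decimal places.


V = v0 * X / (k * (1 - X))
V = 77 * 0.61 / (0.36 * (1 - 0.61))
V = 46.97 / (0.36 * 0.39)
V = 46.97 / 0.1404
V = 334.54 L


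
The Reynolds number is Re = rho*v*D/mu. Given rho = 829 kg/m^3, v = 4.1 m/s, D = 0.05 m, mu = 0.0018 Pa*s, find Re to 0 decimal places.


Re = rho * v * D / mu
Re = 829 * 4.1 * 0.05 / 0.0018
Re = 169.945 / 0.0018
Re = 94414


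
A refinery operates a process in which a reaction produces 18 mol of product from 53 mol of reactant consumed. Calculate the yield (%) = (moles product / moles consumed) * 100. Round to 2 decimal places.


Yield = (moles product / moles consumed) * 100%
Yield = (18 / 53) * 100
Yield = 0.3396 * 100
Yield = 33.96%


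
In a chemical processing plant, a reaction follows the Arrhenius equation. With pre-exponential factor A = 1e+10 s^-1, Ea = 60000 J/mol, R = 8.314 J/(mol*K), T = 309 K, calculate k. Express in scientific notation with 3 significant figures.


k = A * exp(-Ea/(R*T))
k = 1e+10 * exp(-60000 / (8.314 * 309))
k = 1e+10 * exp(-23.355155)
k = 7.19e-01


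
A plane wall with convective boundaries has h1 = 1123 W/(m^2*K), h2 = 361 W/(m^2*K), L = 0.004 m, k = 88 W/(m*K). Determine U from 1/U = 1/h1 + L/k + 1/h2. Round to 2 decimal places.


1/U = 1/h1 + L/k + 1/h2
1/U = 1/1123 + 0.004/88 + 1/361
1/U = 0.000890472 + 4.54545e-05 + 0.0027700831
1/U = 0.0037060096
U = 269.83 W/(m^2*K)


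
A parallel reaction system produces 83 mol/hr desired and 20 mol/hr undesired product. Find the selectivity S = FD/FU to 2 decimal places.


S = desired product rate / undesired product rate
S = 83 / 20
S = 4.15


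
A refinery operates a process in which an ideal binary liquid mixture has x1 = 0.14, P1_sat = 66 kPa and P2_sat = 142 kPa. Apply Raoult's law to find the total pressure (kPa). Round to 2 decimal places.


P = x1*P1_sat + x2*P2_sat
x2 = 1 - x1 = 1 - 0.14 = 0.86
P = 0.14*66 + 0.86*142
P = 9.24 + 122.12
P = 131.36 kPa


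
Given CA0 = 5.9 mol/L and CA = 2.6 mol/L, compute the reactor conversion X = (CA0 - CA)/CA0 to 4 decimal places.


X = (CA0 - CA) / CA0
X = (5.9 - 2.6) / 5.9
X = 3.3 / 5.9
X = 0.5593


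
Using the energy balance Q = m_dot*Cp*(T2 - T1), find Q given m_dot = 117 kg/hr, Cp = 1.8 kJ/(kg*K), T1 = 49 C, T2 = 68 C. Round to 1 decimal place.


Q = m_dot * Cp * (T2 - T1)
Q = 117 * 1.8 * (68 - 49)
Q = 117 * 1.8 * 19
Q = 4001.4 kJ/hr


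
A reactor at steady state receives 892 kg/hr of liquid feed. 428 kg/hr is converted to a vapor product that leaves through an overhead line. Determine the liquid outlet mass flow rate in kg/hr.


Steady-state mass balance on the main outlet: F_out = F_in - F_removed
F_out = 892 - 428
F_out = 464 kg/hr


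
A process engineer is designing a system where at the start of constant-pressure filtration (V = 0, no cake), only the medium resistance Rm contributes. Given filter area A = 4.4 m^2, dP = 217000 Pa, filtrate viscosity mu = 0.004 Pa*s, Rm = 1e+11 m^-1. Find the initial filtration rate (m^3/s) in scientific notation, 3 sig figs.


rate = A * dP / (mu * Rm)
rate = 4.4 * 217000 / (0.004 * 1e+11)
rate = 954800.0 / 4.000e+08
rate = 2.39e-03 m^3/s


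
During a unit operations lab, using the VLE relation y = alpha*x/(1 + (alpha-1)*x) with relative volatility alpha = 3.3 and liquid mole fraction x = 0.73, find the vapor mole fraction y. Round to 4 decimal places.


y = alpha*x / (1 + (alpha-1)*x)
y = 3.3*0.73 / (1 + (3.3-1)*0.73)
y = 2.409 / (1 + 1.679)
y = 2.409 / 2.679
y = 0.8992


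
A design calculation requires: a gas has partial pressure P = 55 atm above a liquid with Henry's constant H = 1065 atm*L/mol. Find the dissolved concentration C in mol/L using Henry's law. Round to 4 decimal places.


C = P / H
C = 55 / 1065
C = 0.0516 mol/L


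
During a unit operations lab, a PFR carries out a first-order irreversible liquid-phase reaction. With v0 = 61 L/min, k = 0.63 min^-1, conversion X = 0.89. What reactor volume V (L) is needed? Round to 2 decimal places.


V = (v0/k) * ln(1/(1-X))
V = (61/0.63) * ln(1/(1-0.89))
V = 96.825397 * ln(9.090909)
V = 96.825397 * 2.207275
V = 213.72 L


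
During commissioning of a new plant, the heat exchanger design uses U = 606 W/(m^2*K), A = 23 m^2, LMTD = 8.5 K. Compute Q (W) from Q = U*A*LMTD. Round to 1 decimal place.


Q = U * A * LMTD
Q = 606 * 23 * 8.5
Q = 118473.0 W
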